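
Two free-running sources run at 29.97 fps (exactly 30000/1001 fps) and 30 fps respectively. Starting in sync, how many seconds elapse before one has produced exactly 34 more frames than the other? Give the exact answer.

The gap grows by |30 − 30000/1001| = 30/1001 frames per second.
Time for a 34-frame gap: 34 ÷ (30/1001) = 17017/15 s.

17017/15 seconds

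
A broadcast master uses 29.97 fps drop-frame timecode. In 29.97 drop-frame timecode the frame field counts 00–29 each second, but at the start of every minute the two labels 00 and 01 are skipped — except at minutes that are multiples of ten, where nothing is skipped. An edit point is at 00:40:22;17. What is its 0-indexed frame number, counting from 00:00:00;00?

Complete 10-minute blocks: 4, each 17982 frames → 71928.
Remaining 0 whole minutes in the current block: 0 frames.
Within the current minute: 22 × 30 + 17 = 677. Total = 71928 + 0 + 677 = 72605.

72605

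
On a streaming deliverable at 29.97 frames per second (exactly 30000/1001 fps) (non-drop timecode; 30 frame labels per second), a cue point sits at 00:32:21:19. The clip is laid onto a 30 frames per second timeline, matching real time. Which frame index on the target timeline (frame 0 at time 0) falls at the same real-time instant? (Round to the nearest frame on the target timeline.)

Source frame index: (0×3600 + 32×60 + 21) × 30 + 19 = 58249.
Real time: 58249 / (30000/1001) = 58307249/30000 s.
Target frame: (58307249/30000) × (30) = 58307249/1000 ≈ 58307.249 → 58307.

frame 58307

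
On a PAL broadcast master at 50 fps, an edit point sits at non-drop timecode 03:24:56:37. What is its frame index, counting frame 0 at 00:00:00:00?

Total seconds to the label: (3 × 3600 + 24 × 60 + 56) = 12296.
Frame index = 12296 × 50 + 37 = 614837.

614837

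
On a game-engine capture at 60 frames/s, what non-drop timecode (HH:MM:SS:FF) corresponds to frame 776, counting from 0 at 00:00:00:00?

00:00:12:56

776 ÷ 60 = 12 full seconds, remainder 56 frames.
12 s = 0 h 0 min 12 s.
Timecode: 00:00:12:56.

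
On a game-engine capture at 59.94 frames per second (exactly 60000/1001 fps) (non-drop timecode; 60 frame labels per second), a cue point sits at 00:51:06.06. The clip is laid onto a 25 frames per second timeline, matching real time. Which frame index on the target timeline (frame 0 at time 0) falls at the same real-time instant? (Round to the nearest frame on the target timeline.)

frame 76729

Source frame index: (0×3600 + 51×60 + 6) × 60 + 6 = 183966.
Real time: 183966 / (60000/1001) = 30691661/10000 s.
Target frame: (30691661/10000) × (25) = 30691661/400 ≈ 76729.152 → 76729.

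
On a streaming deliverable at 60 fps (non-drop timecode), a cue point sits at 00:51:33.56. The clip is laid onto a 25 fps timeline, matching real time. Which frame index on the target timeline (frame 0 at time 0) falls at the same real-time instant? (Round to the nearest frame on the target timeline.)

Source frame index: (0×3600 + 51×60 + 33) × 60 + 56 = 185636.
Real time: 185636 / (60) = 46409/15 s.
Target frame: (46409/15) × (25) = 232045/3 ≈ 77348.333 → 77348.

frame 77348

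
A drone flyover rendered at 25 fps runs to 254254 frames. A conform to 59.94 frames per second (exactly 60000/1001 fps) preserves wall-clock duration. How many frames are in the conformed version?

609600 frames

Target frames = source frames × (target rate / source rate) = 254254 × (60000/1001)/(25) = 254254 × 2400/1001 = 609600.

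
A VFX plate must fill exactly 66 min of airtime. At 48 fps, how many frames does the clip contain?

190080 frames

66 min = 3960 s.
Frames = 3960 × 48 = 190080.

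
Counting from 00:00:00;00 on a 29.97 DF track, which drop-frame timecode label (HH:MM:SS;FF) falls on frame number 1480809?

13:43:29;21

Ten DF minutes hold 17982 frames, so frame 1480809 lies in block 82 (frames 1474524–1492505) with 6285 frames into that block.
The block's first minute is 1800 frames and the rest 1798 each; 6285 frames reaches minute 3, so 82 × 18 + 3 × 2 = 1482 labels have been skipped so far.
Adding those back, label number 1480809 + 1482 = 1482291 at 30 labels/s is 49409 s + 21 f = 13 h 43 min 29 s frame 21, i.e. 13:43:29;21.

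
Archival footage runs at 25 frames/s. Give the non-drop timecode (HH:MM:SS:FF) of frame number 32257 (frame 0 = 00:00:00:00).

00:21:30:07

32257 ÷ 25 = 1290 full seconds, remainder 7 frames.
1290 s = 0 h 21 min 30 s.
Timecode: 00:21:30:07.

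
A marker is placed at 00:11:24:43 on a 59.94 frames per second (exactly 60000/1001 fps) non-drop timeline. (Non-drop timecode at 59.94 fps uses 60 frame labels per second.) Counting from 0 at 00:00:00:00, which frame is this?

41083

Total seconds to the label: (0 × 3600 + 11 × 60 + 24) = 684.
Frame index = 684 × 60 + 43 = 41083.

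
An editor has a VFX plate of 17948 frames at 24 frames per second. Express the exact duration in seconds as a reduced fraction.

Running time = 17948 ÷ (24) = 17948 × 1/24 = 4487/6 s.

4487/6 seconds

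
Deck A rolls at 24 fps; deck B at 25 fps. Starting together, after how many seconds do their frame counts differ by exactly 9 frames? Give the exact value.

The gap grows by |25 − 24| = 1 frame per second.
Time for a 9-frame gap: 9 ÷ (1) = 9 s.

9 seconds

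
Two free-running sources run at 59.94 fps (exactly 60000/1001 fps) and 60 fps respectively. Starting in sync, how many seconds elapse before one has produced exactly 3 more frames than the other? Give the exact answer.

The gap grows by |60 − 60000/1001| = 60/1001 frames per second.
Time for a 3-frame gap: 3 ÷ (60/1001) = 50.05 s.

50.05 seconds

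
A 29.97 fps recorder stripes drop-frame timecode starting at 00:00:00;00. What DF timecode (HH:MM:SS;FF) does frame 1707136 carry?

15:49:21;16

Ten DF minutes hold 17982 frames, so frame 1707136 lies in block 94 (frames 1690308–1708289) with 16828 frames into that block.
The block's first minute is 1800 frames and the rest 1798 each; 16828 frames reaches minute 9, so 94 × 18 + 9 × 2 = 1710 labels have been skipped so far.
Adding those back, label number 1707136 + 1710 = 1708846 at 30 labels/s is 56961 s + 16 f = 15 h 49 min 21 s frame 16, i.e. 15:49:21;16.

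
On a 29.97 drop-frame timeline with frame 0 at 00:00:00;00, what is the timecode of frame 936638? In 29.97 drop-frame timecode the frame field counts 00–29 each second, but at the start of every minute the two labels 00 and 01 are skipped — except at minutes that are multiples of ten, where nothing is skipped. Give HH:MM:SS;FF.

08:40:52;14

Each 10-minute DF block holds 10 × 60 × 30 − 9 × 2 = 17982 frames. 936638 ÷ 17982 → 52 full blocks, remainder 1574.
Within the partial block the first minute is 1800 frames and each further minute 1798, so 0 further minute boundaries passed. Total skipped labels = 18 × 52 + 2 × 0 = 936.
Non-drop label index = 936638 + 936 = 937574; at 30 labels/s that is 08:40:52:14, i.e. DF 08:40:52;14.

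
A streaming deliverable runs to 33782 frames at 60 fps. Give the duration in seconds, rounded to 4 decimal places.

563.0333 seconds

Running time = 33782 × 1/60 = 16891/30 s ≈ 563.0333 s.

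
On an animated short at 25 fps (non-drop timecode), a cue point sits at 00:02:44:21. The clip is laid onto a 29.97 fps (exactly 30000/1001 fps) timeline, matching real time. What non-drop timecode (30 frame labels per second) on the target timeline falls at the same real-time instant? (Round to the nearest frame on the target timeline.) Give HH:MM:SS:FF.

00:02:44:20

Source frame index: (0×3600 + 2×60 + 44) × 25 + 21 = 4121.
Real time: 4121 / (25) = 4121/25 s.
Target frame: (4121/25) × (30000/1001) = 380400/77 ≈ 4940.260 → 4940.
At 30 labels/s: frame 4940 → 00:02:44:20.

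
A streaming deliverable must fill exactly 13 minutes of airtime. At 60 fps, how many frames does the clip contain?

13 min = 780 s.
Frames = 780 × 60 = 46800.

46800 frames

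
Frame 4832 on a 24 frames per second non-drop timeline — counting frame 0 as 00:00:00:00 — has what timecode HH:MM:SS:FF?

00:03:21:08

4832 ÷ 24 = 201 full seconds, remainder 8 frames.
201 s = 0 h 3 min 21 s.
Timecode: 00:03:21:08.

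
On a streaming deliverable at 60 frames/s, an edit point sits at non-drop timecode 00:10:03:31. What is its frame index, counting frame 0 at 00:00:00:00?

Total seconds to the label: (0 × 3600 + 10 × 60 + 3) = 603.
Frame index = 603 × 60 + 31 = 36211.

36211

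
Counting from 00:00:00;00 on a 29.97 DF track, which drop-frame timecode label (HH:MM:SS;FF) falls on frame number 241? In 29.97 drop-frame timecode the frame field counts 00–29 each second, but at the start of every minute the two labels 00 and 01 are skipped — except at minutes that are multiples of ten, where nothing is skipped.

Each 10-minute DF block holds 10 × 60 × 30 − 9 × 2 = 17982 frames. 241 ÷ 17982 → 0 full blocks, remainder 241.
Within the partial block the first minute is 1800 frames and each further minute 1798, so 0 further minute boundaries passed. Total skipped labels = 18 × 0 + 2 × 0 = 0.
Non-drop label index = 241 + 0 = 241; at 30 labels/s that is 00:00:08:01, i.e. DF 00:00:08;01.

00:00:08;01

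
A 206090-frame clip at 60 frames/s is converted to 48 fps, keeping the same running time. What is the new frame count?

Target frames = source frames × (target rate / source rate) = 206090 × (48)/(60) = 206090 × 4/5 = 164872.

164872 frames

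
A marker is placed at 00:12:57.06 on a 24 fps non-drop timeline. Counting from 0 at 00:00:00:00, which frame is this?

Total seconds to the label: (0 × 3600 + 12 × 60 + 57) = 777.
Frame index = 777 × 24 + 6 = 18654.

frame 18654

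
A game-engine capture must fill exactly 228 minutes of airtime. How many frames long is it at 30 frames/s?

228 min = 13680 s.
Frames = 13680 × 30 = 410400.

410400 frames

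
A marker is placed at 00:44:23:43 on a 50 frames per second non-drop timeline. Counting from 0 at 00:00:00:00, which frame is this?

Total seconds to the label: (0 × 3600 + 44 × 60 + 23) = 2663.
Frame index = 2663 × 50 + 43 = 133193.

133193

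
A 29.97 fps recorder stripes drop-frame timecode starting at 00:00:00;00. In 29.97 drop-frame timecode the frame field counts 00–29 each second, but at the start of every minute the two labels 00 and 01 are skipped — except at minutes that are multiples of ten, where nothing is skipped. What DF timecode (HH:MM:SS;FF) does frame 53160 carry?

Each 10-minute DF block holds 10 × 60 × 30 − 9 × 2 = 17982 frames. 53160 ÷ 17982 → 2 full blocks, remainder 17196.
Within the partial block the first minute is 1800 frames and each further minute 1798, so 9 further minute boundaries passed. Total skipped labels = 18 × 2 + 2 × 9 = 54.
Non-drop label index = 53160 + 54 = 53214; at 30 labels/s that is 00:29:33:24, i.e. DF 00:29:33;24.

00:29:33;24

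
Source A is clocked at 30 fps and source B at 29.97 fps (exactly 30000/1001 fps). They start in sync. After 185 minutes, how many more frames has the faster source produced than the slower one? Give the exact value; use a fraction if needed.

185 min = 11100 s.
A emits 30 × 11100 = 333000 frames; B emits 30000/1001 × 11100 = 333000000/1001.
Difference = 333000/1001 frames (≈ 332.6673); B is behind A.

333000/1001 frames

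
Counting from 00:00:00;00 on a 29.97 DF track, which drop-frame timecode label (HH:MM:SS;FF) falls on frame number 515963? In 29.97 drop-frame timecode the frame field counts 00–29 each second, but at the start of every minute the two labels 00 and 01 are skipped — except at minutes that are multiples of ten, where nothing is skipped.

Ten DF minutes hold 17982 frames, so frame 515963 lies in block 28 (frames 503496–521477) with 12467 frames into that block.
The block's first minute is 1800 frames and the rest 1798 each; 12467 frames reaches minute 6, so 28 × 18 + 6 × 2 = 516 labels have been skipped so far.
Adding those back, label number 515963 + 516 = 516479 at 30 labels/s is 17215 s + 29 f = 4 h 46 min 55 s frame 29, i.e. 04:46:55;29.

04:46:55;29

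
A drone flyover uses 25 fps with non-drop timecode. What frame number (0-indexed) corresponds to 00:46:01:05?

69030

Total seconds to the label: (0 × 3600 + 46 × 60 + 1) = 2761.
Frame index = 2761 × 25 + 5 = 69030.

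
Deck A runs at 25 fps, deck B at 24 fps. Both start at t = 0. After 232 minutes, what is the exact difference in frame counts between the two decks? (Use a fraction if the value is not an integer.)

13920 frames

232 min = 13920 s.
A emits 25 × 13920 = 348000 frames; B emits 24 × 13920 = 334080.
Difference = 13920 frames; B is behind A.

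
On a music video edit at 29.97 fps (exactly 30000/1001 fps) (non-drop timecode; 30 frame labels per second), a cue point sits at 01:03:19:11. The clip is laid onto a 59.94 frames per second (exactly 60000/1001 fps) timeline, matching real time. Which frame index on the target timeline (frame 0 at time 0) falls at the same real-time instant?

Source frame index: (1×3600 + 3×60 + 19) × 30 + 11 = 113981.
Real time: 113981 / (30000/1001) = 114094981/30000 s.
Target frame: (114094981/30000) × (60000/1001) = 227962.

frame 227962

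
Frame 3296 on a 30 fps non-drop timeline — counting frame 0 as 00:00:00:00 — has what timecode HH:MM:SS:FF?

3296 ÷ 30 = 109 full seconds, remainder 26 frames.
109 s = 0 h 1 min 49 s.
Timecode: 00:01:49:26.

00:01:49:26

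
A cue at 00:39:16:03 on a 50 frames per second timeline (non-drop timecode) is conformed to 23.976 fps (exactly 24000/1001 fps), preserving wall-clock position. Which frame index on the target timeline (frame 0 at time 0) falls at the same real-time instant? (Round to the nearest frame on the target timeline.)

frame 56489

Source frame index: (0×3600 + 39×60 + 16) × 50 + 3 = 117803.
Real time: 117803 / (50) = 117803/50 s.
Target frame: (117803/50) × (24000/1001) = 8077920/143 ≈ 56488.951 → 56489.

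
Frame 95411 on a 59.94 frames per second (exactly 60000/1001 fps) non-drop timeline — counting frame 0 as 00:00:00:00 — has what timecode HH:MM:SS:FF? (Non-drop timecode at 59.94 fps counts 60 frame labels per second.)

00:26:30:11

95411 ÷ 60 = 1590 full seconds, remainder 11 frames.
1590 s = 0 h 26 min 30 s.
Timecode: 00:26:30:11.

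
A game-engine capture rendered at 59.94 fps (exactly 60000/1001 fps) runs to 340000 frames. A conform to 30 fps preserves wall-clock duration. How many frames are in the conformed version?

170170 frames

Target frames = source frames × (target rate / source rate) = 340000 × (30)/(60000/1001) = 340000 × 1001/2000 = 170170.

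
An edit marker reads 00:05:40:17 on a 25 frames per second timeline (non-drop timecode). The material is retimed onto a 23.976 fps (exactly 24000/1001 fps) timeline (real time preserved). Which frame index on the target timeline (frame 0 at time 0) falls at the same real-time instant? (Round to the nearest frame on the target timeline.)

frame 8168

Source frame index: (0×3600 + 5×60 + 40) × 25 + 17 = 8517.
Real time: 8517 / (25) = 8517/25 s.
Target frame: (8517/25) × (24000/1001) = 8176320/1001 ≈ 8168.152 → 8168.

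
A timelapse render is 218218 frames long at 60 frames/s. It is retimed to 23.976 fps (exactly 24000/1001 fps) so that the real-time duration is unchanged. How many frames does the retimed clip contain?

Target frames = source frames × (target rate / source rate) = 218218 × (24000/1001)/(60) = 218218 × 400/1001 = 87200.

87200 frames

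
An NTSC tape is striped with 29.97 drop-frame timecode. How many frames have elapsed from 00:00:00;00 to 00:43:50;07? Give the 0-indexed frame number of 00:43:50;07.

78829

Complete 10-minute blocks: 4, each 17982 frames → 71928.
Remaining 3 whole minutes in the current block: 1800 + 2 × 1798 = 5396 frames.
Within the current minute: 50 × 30 + 7 − 2 = 1505 (labels ;00/;01 skipped at this minute). Total = 71928 + 5396 + 1505 = 78829.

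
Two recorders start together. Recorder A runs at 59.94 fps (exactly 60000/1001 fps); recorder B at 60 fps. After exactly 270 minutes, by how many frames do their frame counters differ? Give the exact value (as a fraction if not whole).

270 min = 16200 s.
A emits 60000/1001 × 16200 = 972000000/1001 frames; B emits 60 × 16200 = 972000.
Difference = 972000/1001 frames (≈ 971.0290); B is ahead of A.

972000/1001 frames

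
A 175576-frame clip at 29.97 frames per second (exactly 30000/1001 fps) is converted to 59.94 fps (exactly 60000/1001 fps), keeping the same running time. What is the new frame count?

Frames at target rate = 175576 × (60000/1001) / (30000/1001) = 351152.

351152 frames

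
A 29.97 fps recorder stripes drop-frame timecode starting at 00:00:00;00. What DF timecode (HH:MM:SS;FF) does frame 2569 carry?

00:01:25;21

Each 10-minute DF block holds 10 × 60 × 30 − 9 × 2 = 17982 frames. 2569 ÷ 17982 → 0 full blocks, remainder 2569.
Within the partial block the first minute is 1800 frames and each further minute 1798, so 1 further minute boundary passed. Total skipped labels = 18 × 0 + 2 × 1 = 2.
Non-drop label index = 2569 + 2 = 2571; at 30 labels/s that is 00:01:25:21, i.e. DF 00:01:25;21.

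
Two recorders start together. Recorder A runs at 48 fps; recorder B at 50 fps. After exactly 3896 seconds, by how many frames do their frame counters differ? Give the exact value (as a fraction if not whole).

7792 frames

A emits 48 × 3896 = 187008 frames; B emits 50 × 3896 = 194800.
Difference = 7792 frames; B is ahead of A.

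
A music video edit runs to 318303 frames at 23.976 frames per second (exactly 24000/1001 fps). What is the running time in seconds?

13275.887625 seconds

Running time = 318303 / (24000/1001) = 13275.887625 s.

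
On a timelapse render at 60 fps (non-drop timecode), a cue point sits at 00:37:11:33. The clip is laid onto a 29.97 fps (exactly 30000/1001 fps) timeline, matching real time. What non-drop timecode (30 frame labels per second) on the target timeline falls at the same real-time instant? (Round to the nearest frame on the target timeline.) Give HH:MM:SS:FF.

00:37:09:10

Source frame index: (0×3600 + 37×60 + 11) × 60 + 33 = 133893.
Real time: 133893 / (60) = 44631/20 s.
Target frame: (44631/20) × (30000/1001) = 66946500/1001 ≈ 66879.620 → 66880.
At 30 labels/s: frame 66880 → 00:37:09:10.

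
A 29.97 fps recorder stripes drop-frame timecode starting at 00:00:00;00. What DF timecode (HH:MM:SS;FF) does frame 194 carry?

Ten DF minutes hold 17982 frames, so frame 194 lies in block 0 (frames 0–17981) with 194 frames into that block.
The block's first minute is 1800 frames and the rest 1798 each; 194 frames reaches minute 0, so 0 × 18 + 0 × 2 = 0 labels have been skipped so far.
Adding those back, label number 194 + 0 = 194 at 30 labels/s is 6 s + 14 f = 0 h 0 min 6 s frame 14, i.e. 00:00:06;14.

00:00:06;14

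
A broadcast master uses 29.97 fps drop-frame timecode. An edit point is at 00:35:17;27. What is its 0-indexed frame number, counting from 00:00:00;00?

63473

Complete 10-minute blocks: 3, each 17982 frames → 53946.
Remaining 5 whole minutes in the current block: 1800 + 4 × 1798 = 8992 frames.
Within the current minute: 17 × 30 + 27 − 2 = 535 (labels ;00/;01 skipped at this minute). Total = 53946 + 8992 + 535 = 63473.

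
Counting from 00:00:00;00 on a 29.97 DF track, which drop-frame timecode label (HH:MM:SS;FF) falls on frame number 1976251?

Ten DF minutes hold 17982 frames, so frame 1976251 lies in block 109 (frames 1960038–1978019) with 16213 frames into that block.
The block's first minute is 1800 frames and the rest 1798 each; 16213 frames reaches minute 9, so 109 × 18 + 9 × 2 = 1980 labels have been skipped so far.
Adding those back, label number 1976251 + 1980 = 1978231 at 30 labels/s is 65941 s + 1 f = 18 h 19 min 1 s frame 1, i.e. 18:19:01;01.

18:19:01;01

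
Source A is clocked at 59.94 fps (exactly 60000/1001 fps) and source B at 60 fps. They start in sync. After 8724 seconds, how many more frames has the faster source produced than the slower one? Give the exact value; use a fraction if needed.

523440/1001 frames

A emits 60000/1001 × 8724 = 523440000/1001 frames; B emits 60 × 8724 = 523440.
Difference = 523440/1001 frames (≈ 522.9171); B is ahead of A.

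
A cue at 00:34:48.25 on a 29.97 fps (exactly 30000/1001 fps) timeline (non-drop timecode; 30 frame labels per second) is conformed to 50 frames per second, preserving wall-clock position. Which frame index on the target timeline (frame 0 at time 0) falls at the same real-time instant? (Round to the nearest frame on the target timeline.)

Source frame index: (0×3600 + 34×60 + 48) × 30 + 25 = 62665.
Real time: 62665 / (30000/1001) = 12545533/6000 s.
Target frame: (12545533/6000) × (50) = 12545533/120 ≈ 104546.108 → 104546.

frame 104546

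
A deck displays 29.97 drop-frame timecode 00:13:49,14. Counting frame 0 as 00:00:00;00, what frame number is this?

24860

Complete 10-minute blocks: 1, each 17982 frames → 17982.
Remaining 3 whole minutes in the current block: 1800 + 2 × 1798 = 5396 frames.
Within the current minute: 49 × 30 + 14 − 2 = 1482 (labels ;00/;01 skipped at this minute). Total = 17982 + 5396 + 1482 = 24860.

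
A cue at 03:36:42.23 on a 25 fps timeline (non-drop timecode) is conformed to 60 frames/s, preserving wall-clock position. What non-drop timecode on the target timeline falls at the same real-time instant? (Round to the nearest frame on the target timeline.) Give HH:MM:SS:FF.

Source frame index: (3×3600 + 36×60 + 42) × 25 + 23 = 325073.
Real time: 325073 / (25) = 325073/25 s.
Target frame: (325073/25) × (60) = 3900876/5 ≈ 780175.200 → 780175.
At 60 labels/s: frame 780175 → 03:36:42:55.

03:36:42:55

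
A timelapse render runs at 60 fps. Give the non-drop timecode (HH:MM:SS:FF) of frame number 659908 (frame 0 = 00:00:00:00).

03:03:18:28

659908 ÷ 60 = 10998 full seconds, remainder 28 frames.
10998 s = 3 h 3 min 18 s.
Timecode: 03:03:18:28.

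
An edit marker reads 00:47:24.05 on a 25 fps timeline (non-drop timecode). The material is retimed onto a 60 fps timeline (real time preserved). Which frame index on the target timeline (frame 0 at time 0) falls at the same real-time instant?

frame 170652

Source frame index: (0×3600 + 47×60 + 24) × 25 + 5 = 71105.
Real time: 71105 / (25) = 14221/5 s.
Target frame: (14221/5) × (60) = 170652.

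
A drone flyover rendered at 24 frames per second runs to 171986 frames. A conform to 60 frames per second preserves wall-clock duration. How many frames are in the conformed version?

429965 frames

Target frames = source frames × (target rate / source rate) = 171986 × (60)/(24) = 171986 × 5/2 = 429965.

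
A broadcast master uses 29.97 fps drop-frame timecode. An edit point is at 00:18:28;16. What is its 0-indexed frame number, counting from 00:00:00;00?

33222

As if non-drop at 30 labels/s: (0 × 3600 + 18 × 60 + 28) × 30 + 16 = 33256.
Minute boundaries passed: 18; those not divisible by 10: 18 − 1 = 17; dropped labels = 2 × 17 = 34.
Actual frame index = 33256 − 34 = 33222.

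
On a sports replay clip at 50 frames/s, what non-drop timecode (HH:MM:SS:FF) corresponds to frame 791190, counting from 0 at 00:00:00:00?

791190 ÷ 50 = 15823 full seconds, remainder 40 frames.
15823 s = 4 h 23 min 43 s.
Timecode: 04:23:43:40.

04:23:43:40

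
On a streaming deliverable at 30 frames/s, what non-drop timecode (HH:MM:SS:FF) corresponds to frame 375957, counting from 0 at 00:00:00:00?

375957 ÷ 30 = 12531 full seconds, remainder 27 frames.
12531 s = 3 h 28 min 51 s.
Timecode: 03:28:51:27.

03:28:51:27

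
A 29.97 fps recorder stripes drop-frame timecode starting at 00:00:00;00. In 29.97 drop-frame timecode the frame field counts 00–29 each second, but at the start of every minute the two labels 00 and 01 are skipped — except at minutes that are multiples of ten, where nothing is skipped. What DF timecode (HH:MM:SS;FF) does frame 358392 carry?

Ten DF minutes hold 17982 frames, so frame 358392 lies in block 19 (frames 341658–359639) with 16734 frames into that block.
The block's first minute is 1800 frames and the rest 1798 each; 16734 frames reaches minute 9, so 19 × 18 + 9 × 2 = 360 labels have been skipped so far.
Adding those back, label number 358392 + 360 = 358752 at 30 labels/s is 11958 s + 12 f = 3 h 19 min 18 s frame 12, i.e. 03:19:18;12.

03:19:18;12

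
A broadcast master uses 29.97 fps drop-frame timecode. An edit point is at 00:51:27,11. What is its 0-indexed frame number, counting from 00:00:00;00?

As if non-drop at 30 labels/s: (0 × 3600 + 51 × 60 + 27) × 30 + 11 = 92621.
Minute boundaries passed: 51; those not divisible by 10: 51 − 5 = 46; dropped labels = 2 × 46 = 92.
Actual frame index = 92621 − 92 = 92529.

92529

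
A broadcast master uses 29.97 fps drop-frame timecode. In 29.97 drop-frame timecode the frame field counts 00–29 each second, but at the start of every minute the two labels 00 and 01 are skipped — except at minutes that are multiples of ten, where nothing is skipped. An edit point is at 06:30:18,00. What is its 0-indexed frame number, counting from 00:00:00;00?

701838

As if non-drop at 30 labels/s: (6 × 3600 + 30 × 60 + 18) × 30 + 0 = 702540.
Minute boundaries passed: 390; those not divisible by 10: 390 − 39 = 351; dropped labels = 2 × 351 = 702.
Actual frame index = 702540 − 702 = 701838.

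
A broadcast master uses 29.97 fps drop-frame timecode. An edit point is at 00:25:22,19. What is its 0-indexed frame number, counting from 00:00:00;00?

45633

Complete 10-minute blocks: 2, each 17982 frames → 35964.
Remaining 5 whole minutes in the current block: 1800 + 4 × 1798 = 8992 frames.
Within the current minute: 22 × 30 + 19 − 2 = 677 (labels ;00/;01 skipped at this minute). Total = 35964 + 8992 + 677 = 45633.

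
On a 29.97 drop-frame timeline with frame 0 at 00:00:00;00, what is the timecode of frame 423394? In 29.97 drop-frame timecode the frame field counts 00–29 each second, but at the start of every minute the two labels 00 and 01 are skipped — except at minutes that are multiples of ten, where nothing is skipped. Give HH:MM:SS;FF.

Each 10-minute DF block holds 10 × 60 × 30 − 9 × 2 = 17982 frames. 423394 ÷ 17982 → 23 full blocks, remainder 9808.
Within the partial block the first minute is 1800 frames and each further minute 1798, so 5 further minute boundaries passed. Total skipped labels = 18 × 23 + 2 × 5 = 424.
Non-drop label index = 423394 + 424 = 423818; at 30 labels/s that is 03:55:27:08, i.e. DF 03:55:27;08.

03:55:27;08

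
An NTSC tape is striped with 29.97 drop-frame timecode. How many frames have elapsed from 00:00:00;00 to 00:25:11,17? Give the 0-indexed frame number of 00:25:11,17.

45301

As if non-drop at 30 labels/s: (0 × 3600 + 25 × 60 + 11) × 30 + 17 = 45347.
Minute boundaries passed: 25; those not divisible by 10: 25 − 2 = 23; dropped labels = 2 × 23 = 46.
Actual frame index = 45347 − 46 = 45301.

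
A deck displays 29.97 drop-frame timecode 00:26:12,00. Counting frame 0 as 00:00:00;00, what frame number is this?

47112

Complete 10-minute blocks: 2, each 17982 frames → 35964.
Remaining 6 whole minutes in the current block: 1800 + 5 × 1798 = 10790 frames.
Within the current minute: 12 × 30 + 0 − 2 = 358 (labels ;00/;01 skipped at this minute). Total = 35964 + 10790 + 358 = 47112.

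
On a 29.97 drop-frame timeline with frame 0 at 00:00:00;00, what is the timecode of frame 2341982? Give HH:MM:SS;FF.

21:42:24;06

Each 10-minute DF block holds 10 × 60 × 30 − 9 × 2 = 17982 frames. 2341982 ÷ 17982 → 130 full blocks, remainder 4322.
Within the partial block the first minute is 1800 frames and each further minute 1798, so 2 further minute boundaries passed. Total skipped labels = 18 × 130 + 2 × 2 = 2344.
Non-drop label index = 2341982 + 2344 = 2344326; at 30 labels/s that is 21:42:24:06, i.e. DF 21:42:24;06.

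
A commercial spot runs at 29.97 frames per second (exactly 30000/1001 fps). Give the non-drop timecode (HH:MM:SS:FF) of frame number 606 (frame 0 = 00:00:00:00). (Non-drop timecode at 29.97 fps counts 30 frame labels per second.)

606 ÷ 30 = 20 full seconds, remainder 6 frames.
20 s = 0 h 0 min 20 s.
Timecode: 00:00:20:06.

00:00:20:06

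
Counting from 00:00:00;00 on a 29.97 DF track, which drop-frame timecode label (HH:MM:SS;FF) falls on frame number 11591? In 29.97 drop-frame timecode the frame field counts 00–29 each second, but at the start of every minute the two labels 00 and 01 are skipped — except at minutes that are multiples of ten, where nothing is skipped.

Ten DF minutes hold 17982 frames, so frame 11591 lies in block 0 (frames 0–17981) with 11591 frames into that block.
The block's first minute is 1800 frames and the rest 1798 each; 11591 frames reaches minute 6, so 0 × 18 + 6 × 2 = 12 labels have been skipped so far.
Adding those back, label number 11591 + 12 = 11603 at 30 labels/s is 386 s + 23 f = 0 h 6 min 26 s frame 23, i.e. 00:06:26;23.

00:06:26;23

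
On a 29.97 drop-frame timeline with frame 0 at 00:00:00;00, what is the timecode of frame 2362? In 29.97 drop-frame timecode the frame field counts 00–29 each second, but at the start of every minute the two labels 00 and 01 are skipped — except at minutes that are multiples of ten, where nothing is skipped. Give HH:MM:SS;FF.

Ten DF minutes hold 17982 frames, so frame 2362 lies in block 0 (frames 0–17981) with 2362 frames into that block.
The block's first minute is 1800 frames and the rest 1798 each; 2362 frames reaches minute 1, so 0 × 18 + 1 × 2 = 2 labels have been skipped so far.
Adding those back, label number 2362 + 2 = 2364 at 30 labels/s is 78 s + 24 f = 0 h 1 min 18 s frame 24, i.e. 00:01:18;24.

00:01:18;24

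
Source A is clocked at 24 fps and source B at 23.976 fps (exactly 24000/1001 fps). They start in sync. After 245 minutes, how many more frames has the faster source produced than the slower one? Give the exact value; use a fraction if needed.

50400/143 frames

245 min = 14700 s.
A emits 24 × 14700 = 352800 frames; B emits 24000/1001 × 14700 = 50400000/143.
Difference = 50400/143 frames (≈ 352.4476); B is behind A.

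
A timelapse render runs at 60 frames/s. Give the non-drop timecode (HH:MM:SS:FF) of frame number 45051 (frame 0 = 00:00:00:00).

00:12:30:51

45051 ÷ 60 = 750 full seconds, remainder 51 frames.
750 s = 0 h 12 min 30 s.
Timecode: 00:12:30:51.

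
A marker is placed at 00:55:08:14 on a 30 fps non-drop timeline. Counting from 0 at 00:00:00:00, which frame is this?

frame 99254

Total seconds to the label: (0 × 3600 + 55 × 60 + 8) = 3308.
Frame index = 3308 × 30 + 14 = 99254.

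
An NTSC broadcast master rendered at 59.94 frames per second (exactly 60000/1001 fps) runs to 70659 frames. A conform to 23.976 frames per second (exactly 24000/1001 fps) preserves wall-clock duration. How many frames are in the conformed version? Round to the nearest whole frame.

Frames at target rate = 70659 × (24000/1001) / (60000/1001) = 141318/5 ≈ 28263.600.
Nearest whole frame: 28264.

28264 frames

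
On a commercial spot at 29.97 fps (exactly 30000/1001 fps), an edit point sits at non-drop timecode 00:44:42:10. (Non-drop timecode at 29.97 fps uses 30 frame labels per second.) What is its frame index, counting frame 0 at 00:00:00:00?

Total seconds to the label: (0 × 3600 + 44 × 60 + 42) = 2682.
Frame index = 2682 × 30 + 10 = 80470.

frame 80470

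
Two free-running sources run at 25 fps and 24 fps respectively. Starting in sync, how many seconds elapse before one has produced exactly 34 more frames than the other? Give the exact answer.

The gap grows by |24 − 25| = 1 frame per second.
Time for a 34-frame gap: 34 ÷ (1) = 34 s.

34 seconds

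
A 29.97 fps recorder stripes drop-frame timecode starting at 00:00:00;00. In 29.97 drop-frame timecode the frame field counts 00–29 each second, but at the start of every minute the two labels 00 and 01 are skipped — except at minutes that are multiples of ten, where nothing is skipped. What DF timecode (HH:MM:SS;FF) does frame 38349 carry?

Each 10-minute DF block holds 10 × 60 × 30 − 9 × 2 = 17982 frames. 38349 ÷ 17982 → 2 full blocks, remainder 2385.
Within the partial block the first minute is 1800 frames and each further minute 1798, so 1 further minute boundary passed. Total skipped labels = 18 × 2 + 2 × 1 = 38.
Non-drop label index = 38349 + 38 = 38387; at 30 labels/s that is 00:21:19:17, i.e. DF 00:21:19;17.

00:21:19;17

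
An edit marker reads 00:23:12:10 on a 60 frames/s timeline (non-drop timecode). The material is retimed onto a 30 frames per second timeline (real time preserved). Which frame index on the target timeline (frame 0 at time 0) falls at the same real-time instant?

Source frame index: (0×3600 + 23×60 + 12) × 60 + 10 = 83530.
Real time: 83530 / (60) = 8353/6 s.
Target frame: (8353/6) × (30) = 41765.

frame 41765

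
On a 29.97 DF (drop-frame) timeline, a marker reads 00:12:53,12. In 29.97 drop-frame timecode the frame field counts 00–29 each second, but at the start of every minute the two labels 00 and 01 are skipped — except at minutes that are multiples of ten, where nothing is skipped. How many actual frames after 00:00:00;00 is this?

As if non-drop at 30 labels/s: (0 × 3600 + 12 × 60 + 53) × 30 + 12 = 23202.
Minute boundaries passed: 12; those not divisible by 10: 12 − 1 = 11; dropped labels = 2 × 11 = 22.
Actual frame index = 23202 − 22 = 23180.

23180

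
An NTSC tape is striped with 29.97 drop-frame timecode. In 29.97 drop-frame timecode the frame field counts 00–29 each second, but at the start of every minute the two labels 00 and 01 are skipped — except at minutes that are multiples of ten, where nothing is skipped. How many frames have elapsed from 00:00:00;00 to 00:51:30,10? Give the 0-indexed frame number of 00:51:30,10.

92618

As if non-drop at 30 labels/s: (0 × 3600 + 51 × 60 + 30) × 30 + 10 = 92710.
Minute boundaries passed: 51; those not divisible by 10: 51 − 5 = 46; dropped labels = 2 × 46 = 92.
Actual frame index = 92710 − 92 = 92618.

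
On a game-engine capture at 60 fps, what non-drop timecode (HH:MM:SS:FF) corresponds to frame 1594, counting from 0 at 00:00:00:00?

1594 ÷ 60 = 26 full seconds, remainder 34 frames.
26 s = 0 h 0 min 26 s.
Timecode: 00:00:26:34.

00:00:26:34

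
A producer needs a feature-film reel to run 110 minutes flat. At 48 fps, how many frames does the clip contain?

316800 frames

110 min = 6600 s.
Frames = 6600 × 48 = 316800.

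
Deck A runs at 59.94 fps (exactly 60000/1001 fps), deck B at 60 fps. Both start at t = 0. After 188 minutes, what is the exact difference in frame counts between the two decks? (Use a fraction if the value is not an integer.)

188 min = 11280 s.
A emits 60000/1001 × 11280 = 676800000/1001 frames; B emits 60 × 11280 = 676800.
Difference = 676800/1001 frames (≈ 676.1239); B is ahead of A.

676800/1001 frames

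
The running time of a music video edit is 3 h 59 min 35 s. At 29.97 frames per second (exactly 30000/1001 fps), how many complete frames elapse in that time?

430819 frames

3 h 59 min 35 s = 14375 s.
Frames = 14375 × 30000/1001 = 431250000/1001 ≈ 430819.1808.
Complete frames: 430819.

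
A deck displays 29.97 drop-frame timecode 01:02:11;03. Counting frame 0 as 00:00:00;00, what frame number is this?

111821

As if non-drop at 30 labels/s: (1 × 3600 + 2 × 60 + 11) × 30 + 3 = 111933.
Minute boundaries passed: 62; those not divisible by 10: 62 − 6 = 56; dropped labels = 2 × 56 = 112.
Actual frame index = 111933 − 112 = 111821.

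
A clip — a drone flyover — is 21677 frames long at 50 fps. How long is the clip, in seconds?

Running time = 21677 / (50) = 433.54 s.

433.54 seconds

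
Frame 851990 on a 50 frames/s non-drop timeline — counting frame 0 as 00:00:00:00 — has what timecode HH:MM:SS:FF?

04:43:59:40

851990 ÷ 50 = 17039 full seconds, remainder 40 frames.
17039 s = 4 h 43 min 59 s.
Timecode: 04:43:59:40.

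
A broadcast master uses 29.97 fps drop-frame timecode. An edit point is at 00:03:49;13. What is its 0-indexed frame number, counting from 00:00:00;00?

6877

Complete 10-minute blocks: 0, each 17982 frames → 0.
Remaining 3 whole minutes in the current block: 1800 + 2 × 1798 = 5396 frames.
Within the current minute: 49 × 30 + 13 − 2 = 1481 (labels ;00/;01 skipped at this minute). Total = 0 + 5396 + 1481 = 6877.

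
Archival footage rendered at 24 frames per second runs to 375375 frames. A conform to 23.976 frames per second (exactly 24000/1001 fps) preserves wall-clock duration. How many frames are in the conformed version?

375000 frames

Target frames = source frames × (target rate / source rate) = 375375 × (24000/1001)/(24) = 375375 × 1000/1001 = 375000.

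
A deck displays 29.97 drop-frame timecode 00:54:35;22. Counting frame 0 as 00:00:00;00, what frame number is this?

As if non-drop at 30 labels/s: (0 × 3600 + 54 × 60 + 35) × 30 + 22 = 98272.
Minute boundaries passed: 54; those not divisible by 10: 54 − 5 = 49; dropped labels = 2 × 49 = 98.
Actual frame index = 98272 − 98 = 98174.

98174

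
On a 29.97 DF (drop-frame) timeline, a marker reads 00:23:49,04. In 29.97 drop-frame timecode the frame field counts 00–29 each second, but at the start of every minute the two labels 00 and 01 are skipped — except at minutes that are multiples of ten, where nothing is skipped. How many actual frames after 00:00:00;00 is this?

Complete 10-minute blocks: 2, each 17982 frames → 35964.
Remaining 3 whole minutes in the current block: 1800 + 2 × 1798 = 5396 frames.
Within the current minute: 49 × 30 + 4 − 2 = 1472 (labels ;00/;01 skipped at this minute). Total = 35964 + 5396 + 1472 = 42832.

42832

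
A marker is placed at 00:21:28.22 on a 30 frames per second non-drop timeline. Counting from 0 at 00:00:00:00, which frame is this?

frame 38662

Total seconds to the label: (0 × 3600 + 21 × 60 + 28) = 1288.
Frame index = 1288 × 30 + 22 = 38662.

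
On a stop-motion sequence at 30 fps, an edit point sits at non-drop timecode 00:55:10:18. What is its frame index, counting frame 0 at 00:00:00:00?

Total seconds to the label: (0 × 3600 + 55 × 60 + 10) = 3310.
Frame index = 3310 × 30 + 18 = 99318.

frame 99318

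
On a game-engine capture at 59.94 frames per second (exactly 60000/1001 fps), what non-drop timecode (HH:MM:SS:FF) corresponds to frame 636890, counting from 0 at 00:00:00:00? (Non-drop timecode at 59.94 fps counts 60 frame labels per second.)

02:56:54:50

636890 ÷ 60 = 10614 full seconds, remainder 50 frames.
10614 s = 2 h 56 min 54 s.
Timecode: 02:56:54:50.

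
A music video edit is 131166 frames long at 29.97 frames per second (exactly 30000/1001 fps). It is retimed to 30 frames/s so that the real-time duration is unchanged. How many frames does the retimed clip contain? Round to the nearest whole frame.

Frames at target rate = 131166 × (30) / (30000/1001) = 65648583/500 ≈ 131297.166.
Nearest whole frame: 131297.

131297 frames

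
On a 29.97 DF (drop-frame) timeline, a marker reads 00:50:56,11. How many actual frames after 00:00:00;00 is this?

91601

As if non-drop at 30 labels/s: (0 × 3600 + 50 × 60 + 56) × 30 + 11 = 91691.
Minute boundaries passed: 50; those not divisible by 10: 50 − 5 = 45; dropped labels = 2 × 45 = 90.
Actual frame index = 91691 − 90 = 91601.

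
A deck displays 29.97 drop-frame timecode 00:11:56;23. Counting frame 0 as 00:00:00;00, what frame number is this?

21483

Complete 10-minute blocks: 1, each 17982 frames → 17982.
Remaining 1 whole minute in the current block: 1800 + 0 × 1798 = 1800 frames.
Within the current minute: 56 × 30 + 23 − 2 = 1701 (labels ;00/;01 skipped at this minute). Total = 17982 + 1800 + 1701 = 21483.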